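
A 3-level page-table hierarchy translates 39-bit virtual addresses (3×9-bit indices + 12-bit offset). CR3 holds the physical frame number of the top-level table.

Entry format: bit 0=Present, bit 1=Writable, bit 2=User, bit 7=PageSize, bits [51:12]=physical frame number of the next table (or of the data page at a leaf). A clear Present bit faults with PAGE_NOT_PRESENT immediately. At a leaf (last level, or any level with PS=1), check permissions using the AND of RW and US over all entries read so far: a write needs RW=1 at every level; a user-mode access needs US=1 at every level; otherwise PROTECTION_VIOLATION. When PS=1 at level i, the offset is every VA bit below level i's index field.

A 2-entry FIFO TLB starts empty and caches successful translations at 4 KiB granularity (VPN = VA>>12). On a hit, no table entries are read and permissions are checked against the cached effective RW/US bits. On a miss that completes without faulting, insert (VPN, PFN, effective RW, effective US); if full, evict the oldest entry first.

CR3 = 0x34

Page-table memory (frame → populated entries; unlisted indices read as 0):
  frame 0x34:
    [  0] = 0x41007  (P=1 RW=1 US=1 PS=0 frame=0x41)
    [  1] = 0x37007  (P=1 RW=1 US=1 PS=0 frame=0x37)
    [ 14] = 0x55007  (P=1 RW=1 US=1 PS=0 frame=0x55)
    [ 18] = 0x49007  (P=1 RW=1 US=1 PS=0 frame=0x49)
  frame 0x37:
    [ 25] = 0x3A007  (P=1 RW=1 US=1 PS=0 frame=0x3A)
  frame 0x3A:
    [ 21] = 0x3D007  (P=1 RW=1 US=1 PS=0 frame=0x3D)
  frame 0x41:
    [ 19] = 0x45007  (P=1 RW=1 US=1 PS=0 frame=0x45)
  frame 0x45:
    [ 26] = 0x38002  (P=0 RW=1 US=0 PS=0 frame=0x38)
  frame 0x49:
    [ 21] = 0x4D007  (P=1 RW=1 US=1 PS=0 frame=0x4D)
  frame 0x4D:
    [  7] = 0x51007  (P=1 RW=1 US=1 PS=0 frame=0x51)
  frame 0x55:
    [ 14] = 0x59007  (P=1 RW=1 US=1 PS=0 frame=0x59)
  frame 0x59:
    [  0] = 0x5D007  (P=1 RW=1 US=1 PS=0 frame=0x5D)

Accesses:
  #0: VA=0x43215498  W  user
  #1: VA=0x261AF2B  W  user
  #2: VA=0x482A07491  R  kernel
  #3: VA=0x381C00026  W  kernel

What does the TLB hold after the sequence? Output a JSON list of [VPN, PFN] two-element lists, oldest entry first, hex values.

Per-access translation:
#0 VA=0x43215498 (w,user):
  L0: frame=0x34 idx=1 entry=0x37007 [P=1 RW=1 US=1 PS=0]
  L1: frame=0x37 idx=25 entry=0x3A007 [P=1 RW=1 US=1 PS=0]
  L2: frame=0x3A idx=21 entry=0x3D007 [P=1 RW=1 US=1 PS=0]
  ✓ 0x3D498  — 3 lookups
#1 VA=0x261AF2B (w,user):
  L0: frame=0x34 idx=0 entry=0x41007 [P=1 RW=1 US=1 PS=0]
  L1: frame=0x41 idx=19 entry=0x45007 [P=1 RW=1 US=1 PS=0]
  L2: frame=0x45 idx=26 entry=0x38002 [P=0 RW=1 US=0 PS=0]
  ✗ PAGE_NOT_PRESENT  [3 reads]
#2 VA=0x482A07491 (r,kernel):
  L0: frame=0x34 idx=18 entry=0x49007 [P=1 RW=1 US=1 PS=0]
  L1: frame=0x49 idx=21 entry=0x4D007 [P=1 RW=1 US=1 PS=0]
  L2: frame=0x4D idx=7 entry=0x51007 [P=1 RW=1 US=1 PS=0]
  ✓ 0x51491  — 3 lookups
#3 VA=0x381C00026 (w,kernel):
  L0: frame=0x34 idx=14 entry=0x55007 [P=1 RW=1 US=1 PS=0]
  L1: frame=0x55 idx=14 entry=0x59007 [P=1 RW=1 US=1 PS=0]
  L2: frame=0x59 idx=0 entry=0x5D007 [P=1 RW=1 US=1 PS=0]
  ✓ 0x5D026  — 3 lookups

TLB: [["0x482A07", "0x51"], ["0x381C00", "0x5D"]]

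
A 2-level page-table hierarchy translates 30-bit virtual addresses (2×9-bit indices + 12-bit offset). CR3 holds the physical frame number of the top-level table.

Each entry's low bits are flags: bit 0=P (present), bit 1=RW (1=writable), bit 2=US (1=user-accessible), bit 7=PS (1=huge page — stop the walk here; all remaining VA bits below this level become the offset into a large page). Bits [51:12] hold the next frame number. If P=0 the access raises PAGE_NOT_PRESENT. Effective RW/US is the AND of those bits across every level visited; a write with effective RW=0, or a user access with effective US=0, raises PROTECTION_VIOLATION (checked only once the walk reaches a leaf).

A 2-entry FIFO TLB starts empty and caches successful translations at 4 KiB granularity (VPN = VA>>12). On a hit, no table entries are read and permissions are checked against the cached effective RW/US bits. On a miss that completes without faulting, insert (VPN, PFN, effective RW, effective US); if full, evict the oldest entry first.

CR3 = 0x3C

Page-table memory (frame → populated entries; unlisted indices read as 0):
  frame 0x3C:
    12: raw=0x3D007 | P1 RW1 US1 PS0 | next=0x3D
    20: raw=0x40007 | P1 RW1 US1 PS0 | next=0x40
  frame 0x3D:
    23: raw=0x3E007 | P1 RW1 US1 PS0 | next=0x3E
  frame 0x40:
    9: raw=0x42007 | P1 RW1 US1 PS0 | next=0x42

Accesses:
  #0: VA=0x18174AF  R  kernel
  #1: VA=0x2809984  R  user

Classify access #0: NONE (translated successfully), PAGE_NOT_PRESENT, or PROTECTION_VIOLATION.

Walk each access:
#0 VA=0x18174AF (r,kernel):
  L0: frame=0x3C idx=12 entry=0x3D007 [P=1 RW=1 US=1 PS=0]
  L1: frame=0x3D idx=23 entry=0x3E007 [P=1 RW=1 US=1 PS=0]
  ✓ 0x3E4AF  — 2 lookups
#1 VA=0x2809984 (r,user):
  L0: frame=0x3C idx=20 entry=0x40007 [P=1 RW=1 US=1 PS=0]
  L1: frame=0x40 idx=9 entry=0x42007 [P=1 RW=1 US=1 PS=0]
  ✓ 0x42984  — 2 lookups

Access #0 fault: NONE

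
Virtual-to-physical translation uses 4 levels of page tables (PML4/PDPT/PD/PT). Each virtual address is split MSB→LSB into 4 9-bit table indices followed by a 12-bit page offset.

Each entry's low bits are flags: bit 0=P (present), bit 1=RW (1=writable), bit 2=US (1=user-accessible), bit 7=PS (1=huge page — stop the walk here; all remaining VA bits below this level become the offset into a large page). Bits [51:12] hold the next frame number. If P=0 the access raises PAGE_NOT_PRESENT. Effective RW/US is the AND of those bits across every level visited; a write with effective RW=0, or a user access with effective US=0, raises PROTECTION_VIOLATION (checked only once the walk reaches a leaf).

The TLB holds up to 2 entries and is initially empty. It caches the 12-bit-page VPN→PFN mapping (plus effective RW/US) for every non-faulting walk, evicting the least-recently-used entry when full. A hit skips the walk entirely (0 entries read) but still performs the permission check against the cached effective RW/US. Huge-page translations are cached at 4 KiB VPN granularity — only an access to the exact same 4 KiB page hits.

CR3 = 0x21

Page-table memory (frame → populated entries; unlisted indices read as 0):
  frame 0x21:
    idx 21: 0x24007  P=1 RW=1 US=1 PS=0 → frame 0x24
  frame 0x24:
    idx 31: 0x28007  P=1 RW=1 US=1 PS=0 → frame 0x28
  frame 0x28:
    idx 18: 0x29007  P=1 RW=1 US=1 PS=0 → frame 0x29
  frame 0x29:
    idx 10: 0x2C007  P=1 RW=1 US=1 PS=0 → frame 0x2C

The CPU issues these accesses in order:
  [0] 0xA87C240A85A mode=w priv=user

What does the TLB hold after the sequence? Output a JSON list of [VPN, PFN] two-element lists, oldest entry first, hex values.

Trace:
#0 VA=0xA87C240A85A (w,user):
  lvl0: tbl 0x21, slot 21 ⇒ 0x24007 (P1/RW1/US1/PS0)
  lvl1: tbl 0x24, slot 31 ⇒ 0x28007 (P1/RW1/US1/PS0)
  lvl2: tbl 0x28, slot 18 ⇒ 0x29007 (P1/RW1/US1/PS0)
  lvl3: tbl 0x29, slot 10 ⇒ 0x2C007 (P1/RW1/US1/PS0)
  → PA=0x2C85A  (4 entries read)

TLB: [["0xA87C240A", "0x2C"]]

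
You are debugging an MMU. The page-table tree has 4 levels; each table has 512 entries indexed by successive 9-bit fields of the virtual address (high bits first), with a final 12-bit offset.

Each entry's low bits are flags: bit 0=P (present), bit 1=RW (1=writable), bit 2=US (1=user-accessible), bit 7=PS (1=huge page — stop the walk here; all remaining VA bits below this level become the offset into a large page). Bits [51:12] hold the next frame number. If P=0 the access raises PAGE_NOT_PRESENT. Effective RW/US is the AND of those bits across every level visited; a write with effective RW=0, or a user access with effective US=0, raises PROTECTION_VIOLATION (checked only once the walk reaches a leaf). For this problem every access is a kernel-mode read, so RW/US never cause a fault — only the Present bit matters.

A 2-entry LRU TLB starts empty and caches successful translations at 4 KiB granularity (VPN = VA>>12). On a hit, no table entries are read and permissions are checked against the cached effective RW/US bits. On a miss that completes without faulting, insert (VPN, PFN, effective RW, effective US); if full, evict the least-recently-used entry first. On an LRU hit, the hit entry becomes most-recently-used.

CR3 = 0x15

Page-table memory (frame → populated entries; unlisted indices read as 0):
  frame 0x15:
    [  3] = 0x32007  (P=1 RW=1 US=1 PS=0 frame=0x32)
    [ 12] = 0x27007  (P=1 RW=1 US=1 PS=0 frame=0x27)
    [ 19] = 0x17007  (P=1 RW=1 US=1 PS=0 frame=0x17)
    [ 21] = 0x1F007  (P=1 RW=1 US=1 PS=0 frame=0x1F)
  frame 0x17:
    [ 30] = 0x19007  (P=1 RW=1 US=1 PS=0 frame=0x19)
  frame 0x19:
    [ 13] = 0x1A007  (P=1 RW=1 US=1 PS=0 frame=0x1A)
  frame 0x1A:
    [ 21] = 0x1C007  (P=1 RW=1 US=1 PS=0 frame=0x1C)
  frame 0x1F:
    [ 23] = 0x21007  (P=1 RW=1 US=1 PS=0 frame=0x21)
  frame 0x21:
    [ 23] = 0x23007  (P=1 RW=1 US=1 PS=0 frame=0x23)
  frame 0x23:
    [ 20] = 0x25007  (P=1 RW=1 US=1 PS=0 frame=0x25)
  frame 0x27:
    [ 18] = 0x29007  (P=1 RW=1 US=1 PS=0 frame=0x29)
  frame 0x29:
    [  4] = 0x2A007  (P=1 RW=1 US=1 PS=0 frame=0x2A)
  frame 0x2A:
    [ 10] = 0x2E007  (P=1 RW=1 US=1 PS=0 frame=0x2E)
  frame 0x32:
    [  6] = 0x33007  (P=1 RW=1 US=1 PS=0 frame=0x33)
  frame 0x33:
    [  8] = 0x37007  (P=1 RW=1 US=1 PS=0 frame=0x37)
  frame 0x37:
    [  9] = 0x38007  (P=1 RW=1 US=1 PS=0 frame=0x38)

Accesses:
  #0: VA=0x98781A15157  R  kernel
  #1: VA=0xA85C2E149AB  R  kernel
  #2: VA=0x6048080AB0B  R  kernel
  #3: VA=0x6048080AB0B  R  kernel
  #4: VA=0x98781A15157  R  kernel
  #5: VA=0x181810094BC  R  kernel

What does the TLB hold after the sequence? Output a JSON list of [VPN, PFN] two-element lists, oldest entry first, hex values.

Trace:
#0 VA=0x98781A15157 (r,kernel):
  L0: frame=0x15 idx=19 entry=0x17007 [P=1 RW=1 US=1 PS=0]
  L1: frame=0x17 idx=30 entry=0x19007 [P=1 RW=1 US=1 PS=0]
  L2: frame=0x19 idx=13 entry=0x1A007 [P=1 RW=1 US=1 PS=0]
  L3: frame=0x1A idx=21 entry=0x1C007 [P=1 RW=1 US=1 PS=0]
  ✓ 0x1C157  — 4 lookups
#1 VA=0xA85C2E149AB (r,kernel):
  L0: frame=0x15 idx=21 entry=0x1F007 [P=1 RW=1 US=1 PS=0]
  L1: frame=0x1F idx=23 entry=0x21007 [P=1 RW=1 US=1 PS=0]
  L2: frame=0x21 idx=23 entry=0x23007 [P=1 RW=1 US=1 PS=0]
  L3: frame=0x23 idx=20 entry=0x25007 [P=1 RW=1 US=1 PS=0]
  ✓ 0x259AB  — 4 lookups
#2 VA=0x6048080AB0B (r,kernel):
  L0: frame=0x15 idx=12 entry=0x27007 [P=1 RW=1 US=1 PS=0]
  L1: frame=0x27 idx=18 entry=0x29007 [P=1 RW=1 US=1 PS=0]
  L2: frame=0x29 idx=4 entry=0x2A007 [P=1 RW=1 US=1 PS=0]
  L3: frame=0x2A idx=10 entry=0x2E007 [P=1 RW=1 US=1 PS=0]
  ✓ 0x2EB0B  — 4 lookups
#3 VA=0x6048080AB0B (r,kernel):
  TLB hit vpn=0x6048080A → PA=0x2EB0B
#4 VA=0x98781A15157 (r,kernel):
  L0: frame=0x15 idx=19 entry=0x17007 [P=1 RW=1 US=1 PS=0]
  L1: frame=0x17 idx=30 entry=0x19007 [P=1 RW=1 US=1 PS=0]
  L2: frame=0x19 idx=13 entry=0x1A007 [P=1 RW=1 US=1 PS=0]
  L3: frame=0x1A idx=21 entry=0x1C007 [P=1 RW=1 US=1 PS=0]
  ✓ 0x1C157  — 4 lookups
#5 VA=0x181810094BC (r,kernel):
  L0: frame=0x15 idx=3 entry=0x32007 [P=1 RW=1 US=1 PS=0]
  L1: frame=0x32 idx=6 entry=0x33007 [P=1 RW=1 US=1 PS=0]
  L2: frame=0x33 idx=8 entry=0x37007 [P=1 RW=1 US=1 PS=0]
  L3: frame=0x37 idx=9 entry=0x38007 [P=1 RW=1 US=1 PS=0]
  ✓ 0x384BC  — 4 lookups

TLB: [["0x98781A15", "0x1C"], ["0x18181009", "0x38"]]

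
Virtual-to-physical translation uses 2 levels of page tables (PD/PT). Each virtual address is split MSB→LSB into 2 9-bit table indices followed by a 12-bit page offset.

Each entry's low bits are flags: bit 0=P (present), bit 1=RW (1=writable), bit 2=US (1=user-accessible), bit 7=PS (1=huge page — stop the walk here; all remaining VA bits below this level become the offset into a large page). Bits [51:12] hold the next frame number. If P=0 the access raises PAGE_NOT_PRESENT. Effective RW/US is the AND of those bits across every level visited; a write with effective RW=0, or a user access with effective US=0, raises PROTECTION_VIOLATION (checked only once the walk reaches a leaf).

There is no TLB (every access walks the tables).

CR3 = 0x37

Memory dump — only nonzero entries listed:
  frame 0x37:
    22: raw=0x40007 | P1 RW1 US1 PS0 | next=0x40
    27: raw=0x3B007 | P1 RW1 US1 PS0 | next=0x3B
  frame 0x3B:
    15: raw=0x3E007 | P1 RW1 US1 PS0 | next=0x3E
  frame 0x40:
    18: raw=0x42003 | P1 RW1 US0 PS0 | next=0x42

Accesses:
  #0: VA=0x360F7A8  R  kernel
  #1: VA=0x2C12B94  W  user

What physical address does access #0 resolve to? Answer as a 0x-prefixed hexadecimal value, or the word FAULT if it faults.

Trace:
#0 VA=0x360F7A8 (r,kernel):
  lvl0: tbl 0x37, slot 27 ⇒ 0x3B007 (P1/RW1/US1/PS0)
  lvl1: tbl 0x3B, slot 15 ⇒ 0x3E007 (P1/RW1/US1/PS0)
  → PA=0x3E7A8  (2 entries read)
#1 VA=0x2C12B94 (w,user):
  lvl0: tbl 0x37, slot 22 ⇒ 0x40007 (P1/RW1/US1/PS0)
  lvl1: tbl 0x40, slot 18 ⇒ 0x42003 (P1/RW1/US0/PS0)
  ✗ PROTECTION_VIOLATION  [2 reads]

Access #0 PA: 0x3E7A8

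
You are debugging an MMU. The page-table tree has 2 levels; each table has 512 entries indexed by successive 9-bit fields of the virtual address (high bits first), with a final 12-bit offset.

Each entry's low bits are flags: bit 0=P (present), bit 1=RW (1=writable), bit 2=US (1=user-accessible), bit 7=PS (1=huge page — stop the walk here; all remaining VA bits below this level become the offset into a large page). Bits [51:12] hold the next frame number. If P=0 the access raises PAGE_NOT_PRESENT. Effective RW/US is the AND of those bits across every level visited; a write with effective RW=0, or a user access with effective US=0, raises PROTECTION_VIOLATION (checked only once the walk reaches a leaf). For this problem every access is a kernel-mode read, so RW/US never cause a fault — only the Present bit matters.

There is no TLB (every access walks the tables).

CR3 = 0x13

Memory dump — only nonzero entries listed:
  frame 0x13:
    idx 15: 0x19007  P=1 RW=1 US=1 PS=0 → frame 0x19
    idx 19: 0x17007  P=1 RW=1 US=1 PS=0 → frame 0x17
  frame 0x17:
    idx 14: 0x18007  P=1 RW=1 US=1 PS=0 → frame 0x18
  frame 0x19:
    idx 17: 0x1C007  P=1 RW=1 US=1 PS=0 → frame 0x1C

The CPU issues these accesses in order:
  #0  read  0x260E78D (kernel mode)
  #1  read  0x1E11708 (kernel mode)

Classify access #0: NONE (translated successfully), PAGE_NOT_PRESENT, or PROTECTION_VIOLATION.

Per-access translation:
#0 VA=0x260E78D (r,kernel):
  lvl0: tbl 0x13, slot 19 ⇒ 0x17007 (P1/RW1/US1/PS0)
  lvl1: tbl 0x17, slot 14 ⇒ 0x18007 (P1/RW1/US1/PS0)
  → PA=0x1878D  (2 entries read)
#1 VA=0x1E11708 (r,kernel):
  lvl0: tbl 0x13, slot 15 ⇒ 0x19007 (P1/RW1/US1/PS0)
  lvl1: tbl 0x19, slot 17 ⇒ 0x1C007 (P1/RW1/US1/PS0)
  → PA=0x1C708  (2 entries read)

Access #0 fault: NONE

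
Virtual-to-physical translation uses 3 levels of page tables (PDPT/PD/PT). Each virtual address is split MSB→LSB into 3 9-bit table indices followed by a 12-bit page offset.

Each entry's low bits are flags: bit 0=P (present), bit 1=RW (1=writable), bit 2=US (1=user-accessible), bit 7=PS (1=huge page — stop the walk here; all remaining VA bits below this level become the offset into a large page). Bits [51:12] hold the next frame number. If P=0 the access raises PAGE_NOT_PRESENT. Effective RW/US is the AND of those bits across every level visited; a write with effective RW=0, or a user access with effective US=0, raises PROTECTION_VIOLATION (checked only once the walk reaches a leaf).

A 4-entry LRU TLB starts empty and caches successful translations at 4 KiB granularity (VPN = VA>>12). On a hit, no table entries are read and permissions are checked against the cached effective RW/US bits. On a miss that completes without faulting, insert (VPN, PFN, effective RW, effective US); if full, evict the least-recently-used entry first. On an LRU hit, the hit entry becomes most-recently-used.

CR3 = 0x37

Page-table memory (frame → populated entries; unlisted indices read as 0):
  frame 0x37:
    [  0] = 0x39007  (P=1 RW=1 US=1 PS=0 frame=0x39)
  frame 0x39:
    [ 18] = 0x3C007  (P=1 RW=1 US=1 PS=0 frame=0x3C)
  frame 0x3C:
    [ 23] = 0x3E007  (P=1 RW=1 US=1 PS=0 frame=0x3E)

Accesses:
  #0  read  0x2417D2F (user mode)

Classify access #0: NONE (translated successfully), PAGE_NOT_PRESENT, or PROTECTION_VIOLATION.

Per-access translation:
#0 VA=0x2417D2F (r,user):
  L0 @0x37[0] → 0x39007  P=1,RW=1,US=1,PS=0
  L1 @0x39[18] → 0x3C007  P=1,RW=1,US=1,PS=0
  L2 @0x3C[23] → 0x3E007  P=1,RW=1,US=1,PS=0
  ✓ 0x3ED2F  — 3 lookups

Access #0 fault: NONE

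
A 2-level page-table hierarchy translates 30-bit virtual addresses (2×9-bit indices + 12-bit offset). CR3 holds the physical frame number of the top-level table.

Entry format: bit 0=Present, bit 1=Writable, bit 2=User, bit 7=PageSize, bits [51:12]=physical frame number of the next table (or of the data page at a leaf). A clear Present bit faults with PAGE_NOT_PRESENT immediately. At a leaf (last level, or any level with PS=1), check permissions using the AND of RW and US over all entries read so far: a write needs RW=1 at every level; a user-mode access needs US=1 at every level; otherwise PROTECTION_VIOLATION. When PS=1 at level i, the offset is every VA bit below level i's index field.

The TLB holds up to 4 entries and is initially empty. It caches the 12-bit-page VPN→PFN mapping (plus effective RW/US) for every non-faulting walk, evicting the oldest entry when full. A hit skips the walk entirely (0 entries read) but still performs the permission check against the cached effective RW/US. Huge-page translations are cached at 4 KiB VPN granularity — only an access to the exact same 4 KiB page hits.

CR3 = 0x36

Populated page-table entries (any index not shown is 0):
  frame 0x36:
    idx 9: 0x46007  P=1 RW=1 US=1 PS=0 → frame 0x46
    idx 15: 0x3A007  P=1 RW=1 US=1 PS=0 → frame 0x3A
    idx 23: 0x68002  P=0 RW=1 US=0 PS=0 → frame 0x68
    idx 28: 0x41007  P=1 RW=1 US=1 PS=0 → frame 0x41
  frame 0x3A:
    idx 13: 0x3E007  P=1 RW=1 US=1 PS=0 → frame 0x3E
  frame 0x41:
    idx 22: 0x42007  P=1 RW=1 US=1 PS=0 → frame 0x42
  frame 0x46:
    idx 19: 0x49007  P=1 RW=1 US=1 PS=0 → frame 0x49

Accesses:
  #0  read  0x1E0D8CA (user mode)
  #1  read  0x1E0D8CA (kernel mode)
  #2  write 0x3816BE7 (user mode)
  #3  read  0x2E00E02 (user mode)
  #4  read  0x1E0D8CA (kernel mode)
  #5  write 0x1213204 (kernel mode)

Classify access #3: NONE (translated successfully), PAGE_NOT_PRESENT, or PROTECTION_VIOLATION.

Trace:
#0 VA=0x1E0D8CA (r,user):
  lvl0: tbl 0x36, slot 15 ⇒ 0x3A007 (P1/RW1/US1/PS0)
  lvl1: tbl 0x3A, slot 13 ⇒ 0x3E007 (P1/RW1/US1/PS0)
  ⇒ phys 0x3E8CA  [2 reads]
#1 VA=0x1E0D8CA (r,kernel):
  TLB hit vpn=0x1E0D → PA=0x3E8CA
#2 VA=0x3816BE7 (w,user):
  lvl0: tbl 0x36, slot 28 ⇒ 0x41007 (P1/RW1/US1/PS0)
  lvl1: tbl 0x41, slot 22 ⇒ 0x42007 (P1/RW1/US1/PS0)
  ⇒ phys 0x42BE7  [2 reads]
#3 VA=0x2E00E02 (r,user):
  lvl0: tbl 0x36, slot 23 ⇒ 0x68002 (P0/RW1/US0/PS0)
  ✗ PAGE_NOT_PRESENT  [1 reads]
#4 VA=0x1E0D8CA (r,kernel):
  TLB hit vpn=0x1E0D → PA=0x3E8CA
#5 VA=0x1213204 (w,kernel):
  lvl0: tbl 0x36, slot 9 ⇒ 0x46007 (P1/RW1/US1/PS0)
  lvl1: tbl 0x46, slot 19 ⇒ 0x49007 (P1/RW1/US1/PS0)
  ⇒ phys 0x49204  [2 reads]

Access #3 fault: PAGE_NOT_PRESENT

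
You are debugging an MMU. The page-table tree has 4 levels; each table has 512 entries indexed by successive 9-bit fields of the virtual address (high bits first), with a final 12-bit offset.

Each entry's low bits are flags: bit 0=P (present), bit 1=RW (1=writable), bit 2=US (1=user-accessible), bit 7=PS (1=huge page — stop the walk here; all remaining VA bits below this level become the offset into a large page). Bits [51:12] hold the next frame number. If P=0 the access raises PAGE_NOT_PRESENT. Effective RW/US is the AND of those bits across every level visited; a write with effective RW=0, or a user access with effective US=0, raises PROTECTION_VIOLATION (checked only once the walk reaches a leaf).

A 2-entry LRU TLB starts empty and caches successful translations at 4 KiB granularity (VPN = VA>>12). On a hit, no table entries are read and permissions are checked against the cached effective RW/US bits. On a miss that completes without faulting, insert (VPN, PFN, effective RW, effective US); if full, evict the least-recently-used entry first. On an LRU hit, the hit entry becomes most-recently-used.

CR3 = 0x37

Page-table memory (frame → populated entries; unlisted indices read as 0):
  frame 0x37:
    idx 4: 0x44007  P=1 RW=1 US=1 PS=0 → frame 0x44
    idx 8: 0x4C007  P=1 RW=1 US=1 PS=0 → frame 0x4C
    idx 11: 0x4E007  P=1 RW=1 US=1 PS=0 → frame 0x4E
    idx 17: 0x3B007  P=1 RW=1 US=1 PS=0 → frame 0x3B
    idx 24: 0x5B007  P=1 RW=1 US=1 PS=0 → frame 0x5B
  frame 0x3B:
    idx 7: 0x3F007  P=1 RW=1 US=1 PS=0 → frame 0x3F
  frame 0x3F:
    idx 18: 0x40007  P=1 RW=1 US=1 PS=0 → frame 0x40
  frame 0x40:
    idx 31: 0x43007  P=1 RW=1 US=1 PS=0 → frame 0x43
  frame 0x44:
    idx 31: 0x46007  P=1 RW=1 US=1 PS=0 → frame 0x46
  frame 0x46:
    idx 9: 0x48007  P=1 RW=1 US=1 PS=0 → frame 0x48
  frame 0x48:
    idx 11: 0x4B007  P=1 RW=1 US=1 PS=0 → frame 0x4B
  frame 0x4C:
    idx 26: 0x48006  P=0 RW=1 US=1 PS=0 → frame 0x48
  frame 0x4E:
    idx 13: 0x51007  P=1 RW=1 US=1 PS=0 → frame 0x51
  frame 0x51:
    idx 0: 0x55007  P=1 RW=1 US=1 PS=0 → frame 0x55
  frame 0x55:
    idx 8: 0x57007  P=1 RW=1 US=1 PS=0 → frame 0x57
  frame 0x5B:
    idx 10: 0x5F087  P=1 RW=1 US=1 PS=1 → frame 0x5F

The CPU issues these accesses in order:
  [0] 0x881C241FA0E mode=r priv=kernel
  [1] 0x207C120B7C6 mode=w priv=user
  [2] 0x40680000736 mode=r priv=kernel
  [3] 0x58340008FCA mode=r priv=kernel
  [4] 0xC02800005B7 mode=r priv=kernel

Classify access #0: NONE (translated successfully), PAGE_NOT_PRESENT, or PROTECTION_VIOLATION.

Walk each access:
#0 VA=0x881C241FA0E (r,kernel):
  L0: frame=0x37 idx=17 entry=0x3B007 [P=1 RW=1 US=1 PS=0]
  L1: frame=0x3B idx=7 entry=0x3F007 [P=1 RW=1 US=1 PS=0]
  L2: frame=0x3F idx=18 entry=0x40007 [P=1 RW=1 US=1 PS=0]
  L3: frame=0x40 idx=31 entry=0x43007 [P=1 RW=1 US=1 PS=0]
  ⇒ phys 0x43A0E  [4 reads]
#1 VA=0x207C120B7C6 (w,user):
  L0: frame=0x37 idx=4 entry=0x44007 [P=1 RW=1 US=1 PS=0]
  L1: frame=0x44 idx=31 entry=0x46007 [P=1 RW=1 US=1 PS=0]
  L2: frame=0x46 idx=9 entry=0x48007 [P=1 RW=1 US=1 PS=0]
  L3: frame=0x48 idx=11 entry=0x4B007 [P=1 RW=1 US=1 PS=0]
  ⇒ phys 0x4B7C6  [4 reads]
#2 VA=0x40680000736 (r,kernel):
  L0: frame=0x37 idx=8 entry=0x4C007 [P=1 RW=1 US=1 PS=0]
  L1: frame=0x4C idx=26 entry=0x48006 [P=0 RW=1 US=1 PS=0]
  ✗ PAGE_NOT_PRESENT  [2 reads]
#3 VA=0x58340008FCA (r,kernel):
  L0: frame=0x37 idx=11 entry=0x4E007 [P=1 RW=1 US=1 PS=0]
  L1: frame=0x4E idx=13 entry=0x51007 [P=1 RW=1 US=1 PS=0]
  L2: frame=0x51 idx=0 entry=0x55007 [P=1 RW=1 US=1 PS=0]
  L3: frame=0x55 idx=8 entry=0x57007 [P=1 RW=1 US=1 PS=0]
  ⇒ phys 0x57FCA  [4 reads]
#4 VA=0xC02800005B7 (r,kernel):
  L0: frame=0x37 idx=24 entry=0x5B007 [P=1 RW=1 US=1 PS=0]
  L1: frame=0x5B idx=10 entry=0x5F087 [P=1 RW=1 US=1 PS=1]
  ⇒ phys 0x5F5B7 (huge @L1)  [2 reads]

Access #0 fault: NONE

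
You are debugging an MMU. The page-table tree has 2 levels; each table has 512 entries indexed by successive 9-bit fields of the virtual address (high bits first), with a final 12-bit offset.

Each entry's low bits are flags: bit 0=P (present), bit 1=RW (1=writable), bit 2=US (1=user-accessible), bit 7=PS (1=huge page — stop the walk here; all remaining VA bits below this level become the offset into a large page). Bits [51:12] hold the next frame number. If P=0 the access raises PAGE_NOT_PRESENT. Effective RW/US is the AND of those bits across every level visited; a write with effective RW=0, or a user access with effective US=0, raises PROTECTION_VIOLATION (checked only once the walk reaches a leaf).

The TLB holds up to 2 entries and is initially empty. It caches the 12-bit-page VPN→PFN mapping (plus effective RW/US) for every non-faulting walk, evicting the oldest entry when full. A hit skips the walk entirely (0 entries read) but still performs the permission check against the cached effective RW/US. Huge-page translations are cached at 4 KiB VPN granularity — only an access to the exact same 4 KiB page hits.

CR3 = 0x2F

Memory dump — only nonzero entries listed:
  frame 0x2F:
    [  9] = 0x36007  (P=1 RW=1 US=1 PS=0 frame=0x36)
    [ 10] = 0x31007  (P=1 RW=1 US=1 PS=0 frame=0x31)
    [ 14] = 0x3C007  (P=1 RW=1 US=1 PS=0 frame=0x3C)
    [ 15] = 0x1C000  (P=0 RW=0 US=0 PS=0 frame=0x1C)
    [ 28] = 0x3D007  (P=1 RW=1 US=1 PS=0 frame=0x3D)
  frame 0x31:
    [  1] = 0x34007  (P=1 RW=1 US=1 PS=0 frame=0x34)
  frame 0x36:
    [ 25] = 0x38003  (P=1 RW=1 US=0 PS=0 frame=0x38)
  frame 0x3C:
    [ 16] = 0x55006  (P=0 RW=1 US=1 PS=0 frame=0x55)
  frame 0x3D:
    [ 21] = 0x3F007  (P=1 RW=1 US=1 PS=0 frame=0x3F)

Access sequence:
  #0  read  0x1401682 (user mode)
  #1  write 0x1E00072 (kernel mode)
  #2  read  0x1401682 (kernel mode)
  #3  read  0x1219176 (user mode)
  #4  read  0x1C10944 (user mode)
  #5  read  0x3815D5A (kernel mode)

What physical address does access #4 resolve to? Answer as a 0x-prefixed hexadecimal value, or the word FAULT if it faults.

Walk each access:
#0 VA=0x1401682 (r,user):
  lvl0: tbl 0x2F, slot 10 ⇒ 0x31007 (P1/RW1/US1/PS0)
  lvl1: tbl 0x31, slot 1 ⇒ 0x34007 (P1/RW1/US1/PS0)
  ⇒ phys 0x34682  [2 reads]
#1 VA=0x1E00072 (w,kernel):
  lvl0: tbl 0x2F, slot 15 ⇒ 0x1C000 (P0/RW0/US0/PS0)
  ✗ PAGE_NOT_PRESENT  [1 reads]
#2 VA=0x1401682 (r,kernel):
  TLB hit vpn=0x1401 → PA=0x34682
#3 VA=0x1219176 (r,user):
  lvl0: tbl 0x2F, slot 9 ⇒ 0x36007 (P1/RW1/US1/PS0)
  lvl1: tbl 0x36, slot 25 ⇒ 0x38003 (P1/RW1/US0/PS0)
  ✗ PROTECTION_VIOLATION  [2 reads]
#4 VA=0x1C10944 (r,user):
  lvl0: tbl 0x2F, slot 14 ⇒ 0x3C007 (P1/RW1/US1/PS0)
  lvl1: tbl 0x3C, slot 16 ⇒ 0x55006 (P0/RW1/US1/PS0)
  ✗ PAGE_NOT_PRESENT  [2 reads]
#5 VA=0x3815D5A (r,kernel):
  lvl0: tbl 0x2F, slot 28 ⇒ 0x3D007 (P1/RW1/US1/PS0)
  lvl1: tbl 0x3D, slot 21 ⇒ 0x3F007 (P1/RW1/US1/PS0)
  ⇒ phys 0x3FD5A  [2 reads]

Access #4 PA: FAULT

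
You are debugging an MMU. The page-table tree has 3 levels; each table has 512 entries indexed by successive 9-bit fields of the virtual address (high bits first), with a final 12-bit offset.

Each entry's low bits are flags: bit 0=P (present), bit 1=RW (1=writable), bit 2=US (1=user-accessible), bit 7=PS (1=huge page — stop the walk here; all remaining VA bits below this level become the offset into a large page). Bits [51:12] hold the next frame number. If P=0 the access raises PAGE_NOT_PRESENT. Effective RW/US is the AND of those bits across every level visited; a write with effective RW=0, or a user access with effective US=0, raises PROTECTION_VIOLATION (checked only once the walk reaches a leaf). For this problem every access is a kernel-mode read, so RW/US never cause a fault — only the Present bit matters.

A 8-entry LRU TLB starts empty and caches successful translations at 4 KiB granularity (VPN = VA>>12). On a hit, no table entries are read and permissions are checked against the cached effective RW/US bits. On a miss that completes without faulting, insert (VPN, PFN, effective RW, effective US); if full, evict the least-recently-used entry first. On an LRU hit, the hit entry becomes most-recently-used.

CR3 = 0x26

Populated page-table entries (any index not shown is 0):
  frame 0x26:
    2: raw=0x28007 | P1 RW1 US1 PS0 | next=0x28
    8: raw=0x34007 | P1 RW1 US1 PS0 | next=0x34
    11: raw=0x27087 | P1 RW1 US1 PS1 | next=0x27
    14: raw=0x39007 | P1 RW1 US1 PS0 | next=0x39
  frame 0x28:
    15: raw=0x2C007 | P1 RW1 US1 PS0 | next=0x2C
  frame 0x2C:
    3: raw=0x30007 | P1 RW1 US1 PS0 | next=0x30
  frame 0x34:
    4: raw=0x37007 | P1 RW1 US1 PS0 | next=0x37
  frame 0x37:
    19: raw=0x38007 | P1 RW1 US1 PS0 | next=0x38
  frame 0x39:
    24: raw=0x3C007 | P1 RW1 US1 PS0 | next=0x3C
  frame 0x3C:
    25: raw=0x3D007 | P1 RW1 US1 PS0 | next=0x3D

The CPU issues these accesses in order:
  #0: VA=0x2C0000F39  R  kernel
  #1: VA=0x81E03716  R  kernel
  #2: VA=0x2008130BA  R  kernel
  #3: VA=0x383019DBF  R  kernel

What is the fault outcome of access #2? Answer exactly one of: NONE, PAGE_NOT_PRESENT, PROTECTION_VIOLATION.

Per-access translation:
#0 VA=0x2C0000F39 (r,kernel):
  [0] read 0x26 idx=11: raw=0x27087 flags P=1 W=1 U=1 S=1
  ✓ 0x27F39 (huge @L0)  — 1 lookups
#1 VA=0x81E03716 (r,kernel):
  [0] read 0x26 idx=2: raw=0x28007 flags P=1 W=1 U=1 S=0
  [1] read 0x28 idx=15: raw=0x2C007 flags P=1 W=1 U=1 S=0
  [2] read 0x2C idx=3: raw=0x30007 flags P=1 W=1 U=1 S=0
  ✓ 0x30716  — 3 lookups
#2 VA=0x2008130BA (r,kernel):
  [0] read 0x26 idx=8: raw=0x34007 flags P=1 W=1 U=1 S=0
  [1] read 0x34 idx=4: raw=0x37007 flags P=1 W=1 U=1 S=0
  [2] read 0x37 idx=19: raw=0x38007 flags P=1 W=1 U=1 S=0
  ✓ 0x380BA  — 3 lookups
#3 VA=0x383019DBF (r,kernel):
  [0] read 0x26 idx=14: raw=0x39007 flags P=1 W=1 U=1 S=0
  [1] read 0x39 idx=24: raw=0x3C007 flags P=1 W=1 U=1 S=0
  [2] read 0x3C idx=25: raw=0x3D007 flags P=1 W=1 U=1 S=0
  ✓ 0x3DDBF  — 3 lookups

Access #2 fault: NONE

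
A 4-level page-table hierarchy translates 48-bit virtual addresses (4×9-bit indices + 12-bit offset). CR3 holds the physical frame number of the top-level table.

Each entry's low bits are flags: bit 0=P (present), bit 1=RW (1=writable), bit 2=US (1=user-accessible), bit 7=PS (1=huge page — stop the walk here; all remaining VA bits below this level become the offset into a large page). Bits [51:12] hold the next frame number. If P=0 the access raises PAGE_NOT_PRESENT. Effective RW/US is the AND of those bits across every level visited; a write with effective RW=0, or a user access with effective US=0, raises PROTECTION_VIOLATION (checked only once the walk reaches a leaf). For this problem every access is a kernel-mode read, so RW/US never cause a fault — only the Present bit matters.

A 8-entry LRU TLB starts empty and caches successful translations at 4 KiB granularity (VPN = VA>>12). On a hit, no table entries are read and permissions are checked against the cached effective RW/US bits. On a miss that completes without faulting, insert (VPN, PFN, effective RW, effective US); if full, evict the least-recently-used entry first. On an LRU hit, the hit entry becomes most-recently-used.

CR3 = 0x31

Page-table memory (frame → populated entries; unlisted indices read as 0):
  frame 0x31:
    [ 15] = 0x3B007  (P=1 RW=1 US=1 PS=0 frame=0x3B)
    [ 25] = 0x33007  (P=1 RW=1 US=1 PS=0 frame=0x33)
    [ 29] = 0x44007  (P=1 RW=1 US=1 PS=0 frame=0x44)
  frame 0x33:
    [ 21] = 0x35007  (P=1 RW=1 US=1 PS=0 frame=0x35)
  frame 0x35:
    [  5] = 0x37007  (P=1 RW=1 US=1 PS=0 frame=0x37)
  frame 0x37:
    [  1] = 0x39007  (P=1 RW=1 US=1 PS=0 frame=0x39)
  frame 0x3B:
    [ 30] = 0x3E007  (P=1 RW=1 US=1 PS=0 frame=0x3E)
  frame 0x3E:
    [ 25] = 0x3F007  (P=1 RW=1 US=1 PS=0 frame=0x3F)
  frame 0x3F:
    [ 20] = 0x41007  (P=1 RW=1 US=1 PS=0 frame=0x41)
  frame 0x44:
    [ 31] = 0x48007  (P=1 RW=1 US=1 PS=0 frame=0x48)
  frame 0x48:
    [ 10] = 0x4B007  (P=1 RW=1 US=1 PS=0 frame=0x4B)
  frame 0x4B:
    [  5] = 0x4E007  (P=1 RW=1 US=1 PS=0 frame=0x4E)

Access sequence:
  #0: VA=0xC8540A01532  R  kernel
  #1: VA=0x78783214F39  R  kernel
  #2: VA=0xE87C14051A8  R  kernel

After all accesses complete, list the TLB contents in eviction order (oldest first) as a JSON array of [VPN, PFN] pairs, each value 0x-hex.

Walk each access:
#0 VA=0xC8540A01532 (r,kernel):
  lvl0: tbl 0x31, slot 25 ⇒ 0x33007 (P1/RW1/US1/PS0)
  lvl1: tbl 0x33, slot 21 ⇒ 0x35007 (P1/RW1/US1/PS0)
  lvl2: tbl 0x35, slot 5 ⇒ 0x37007 (P1/RW1/US1/PS0)
  lvl3: tbl 0x37, slot 1 ⇒ 0x39007 (P1/RW1/US1/PS0)
  ⇒ phys 0x39532  [4 reads]
#1 VA=0x78783214F39 (r,kernel):
  lvl0: tbl 0x31, slot 15 ⇒ 0x3B007 (P1/RW1/US1/PS0)
  lvl1: tbl 0x3B, slot 30 ⇒ 0x3E007 (P1/RW1/US1/PS0)
  lvl2: tbl 0x3E, slot 25 ⇒ 0x3F007 (P1/RW1/US1/PS0)
  lvl3: tbl 0x3F, slot 20 ⇒ 0x41007 (P1/RW1/US1/PS0)
  ⇒ phys 0x41F39  [4 reads]
#2 VA=0xE87C14051A8 (r,kernel):
  lvl0: tbl 0x31, slot 29 ⇒ 0x44007 (P1/RW1/US1/PS0)
  lvl1: tbl 0x44, slot 31 ⇒ 0x48007 (P1/RW1/US1/PS0)
  lvl2: tbl 0x48, slot 10 ⇒ 0x4B007 (P1/RW1/US1/PS0)
  lvl3: tbl 0x4B, slot 5 ⇒ 0x4E007 (P1/RW1/US1/PS0)
  ⇒ phys 0x4E1A8  [4 reads]

TLB: [["0xC8540A01", "0x39"], ["0x78783214", "0x41"], ["0xE87C1405", "0x4E"]]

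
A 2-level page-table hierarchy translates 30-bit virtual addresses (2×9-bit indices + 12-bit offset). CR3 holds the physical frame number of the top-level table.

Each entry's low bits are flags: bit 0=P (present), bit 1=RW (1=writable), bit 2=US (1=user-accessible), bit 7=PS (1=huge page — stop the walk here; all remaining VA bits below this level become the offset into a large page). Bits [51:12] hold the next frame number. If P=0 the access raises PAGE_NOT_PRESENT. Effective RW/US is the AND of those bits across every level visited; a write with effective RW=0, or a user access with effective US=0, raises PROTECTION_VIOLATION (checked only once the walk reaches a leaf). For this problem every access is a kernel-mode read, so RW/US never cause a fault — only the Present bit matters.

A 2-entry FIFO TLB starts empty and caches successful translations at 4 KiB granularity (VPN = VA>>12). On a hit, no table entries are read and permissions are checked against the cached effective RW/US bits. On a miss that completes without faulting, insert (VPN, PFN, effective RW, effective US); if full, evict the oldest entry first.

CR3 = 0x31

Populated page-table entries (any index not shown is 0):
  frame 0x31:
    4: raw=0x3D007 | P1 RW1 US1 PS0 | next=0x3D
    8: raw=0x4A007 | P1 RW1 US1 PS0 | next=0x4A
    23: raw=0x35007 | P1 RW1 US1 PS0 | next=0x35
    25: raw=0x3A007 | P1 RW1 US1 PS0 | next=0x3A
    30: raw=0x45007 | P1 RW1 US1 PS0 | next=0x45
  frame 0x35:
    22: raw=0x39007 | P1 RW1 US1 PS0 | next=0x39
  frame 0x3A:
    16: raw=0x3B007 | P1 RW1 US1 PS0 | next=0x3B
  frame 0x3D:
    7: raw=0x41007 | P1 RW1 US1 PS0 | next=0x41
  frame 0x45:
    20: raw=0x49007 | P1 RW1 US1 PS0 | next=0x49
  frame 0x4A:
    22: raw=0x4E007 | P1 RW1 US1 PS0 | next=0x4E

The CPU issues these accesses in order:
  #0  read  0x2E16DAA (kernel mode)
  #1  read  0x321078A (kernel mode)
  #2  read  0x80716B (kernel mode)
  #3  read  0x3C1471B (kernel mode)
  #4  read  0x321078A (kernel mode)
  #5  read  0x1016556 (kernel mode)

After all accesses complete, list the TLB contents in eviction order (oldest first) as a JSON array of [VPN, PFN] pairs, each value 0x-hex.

Trace:
#0 VA=0x2E16DAA (r,kernel):
  L0 @0x31[23] → 0x35007  P=1,RW=1,US=1,PS=0
  L1 @0x35[22] → 0x39007  P=1,RW=1,US=1,PS=0
  ✓ 0x39DAA  — 2 lookups
#1 VA=0x321078A (r,kernel):
  L0 @0x31[25] → 0x3A007  P=1,RW=1,US=1,PS=0
  L1 @0x3A[16] → 0x3B007  P=1,RW=1,US=1,PS=0
  ✓ 0x3B78A  — 2 lookups
#2 VA=0x80716B (r,kernel):
  L0 @0x31[4] → 0x3D007  P=1,RW=1,US=1,PS=0
  L1 @0x3D[7] → 0x41007  P=1,RW=1,US=1,PS=0
  ✓ 0x4116B  — 2 lookups
#3 VA=0x3C1471B (r,kernel):
  L0 @0x31[30] → 0x45007  P=1,RW=1,US=1,PS=0
  L1 @0x45[20] → 0x49007  P=1,RW=1,US=1,PS=0
  ✓ 0x4971B  — 2 lookups
#4 VA=0x321078A (r,kernel):
  L0 @0x31[25] → 0x3A007  P=1,RW=1,US=1,PS=0
  L1 @0x3A[16] → 0x3B007  P=1,RW=1,US=1,PS=0
  ✓ 0x3B78A  — 2 lookups
#5 VA=0x1016556 (r,kernel):
  L0 @0x31[8] → 0x4A007  P=1,RW=1,US=1,PS=0
  L1 @0x4A[22] → 0x4E007  P=1,RW=1,US=1,PS=0
  ✓ 0x4E556  — 2 lookups

TLB: [["0x3210", "0x3B"], ["0x1016", "0x4E"]]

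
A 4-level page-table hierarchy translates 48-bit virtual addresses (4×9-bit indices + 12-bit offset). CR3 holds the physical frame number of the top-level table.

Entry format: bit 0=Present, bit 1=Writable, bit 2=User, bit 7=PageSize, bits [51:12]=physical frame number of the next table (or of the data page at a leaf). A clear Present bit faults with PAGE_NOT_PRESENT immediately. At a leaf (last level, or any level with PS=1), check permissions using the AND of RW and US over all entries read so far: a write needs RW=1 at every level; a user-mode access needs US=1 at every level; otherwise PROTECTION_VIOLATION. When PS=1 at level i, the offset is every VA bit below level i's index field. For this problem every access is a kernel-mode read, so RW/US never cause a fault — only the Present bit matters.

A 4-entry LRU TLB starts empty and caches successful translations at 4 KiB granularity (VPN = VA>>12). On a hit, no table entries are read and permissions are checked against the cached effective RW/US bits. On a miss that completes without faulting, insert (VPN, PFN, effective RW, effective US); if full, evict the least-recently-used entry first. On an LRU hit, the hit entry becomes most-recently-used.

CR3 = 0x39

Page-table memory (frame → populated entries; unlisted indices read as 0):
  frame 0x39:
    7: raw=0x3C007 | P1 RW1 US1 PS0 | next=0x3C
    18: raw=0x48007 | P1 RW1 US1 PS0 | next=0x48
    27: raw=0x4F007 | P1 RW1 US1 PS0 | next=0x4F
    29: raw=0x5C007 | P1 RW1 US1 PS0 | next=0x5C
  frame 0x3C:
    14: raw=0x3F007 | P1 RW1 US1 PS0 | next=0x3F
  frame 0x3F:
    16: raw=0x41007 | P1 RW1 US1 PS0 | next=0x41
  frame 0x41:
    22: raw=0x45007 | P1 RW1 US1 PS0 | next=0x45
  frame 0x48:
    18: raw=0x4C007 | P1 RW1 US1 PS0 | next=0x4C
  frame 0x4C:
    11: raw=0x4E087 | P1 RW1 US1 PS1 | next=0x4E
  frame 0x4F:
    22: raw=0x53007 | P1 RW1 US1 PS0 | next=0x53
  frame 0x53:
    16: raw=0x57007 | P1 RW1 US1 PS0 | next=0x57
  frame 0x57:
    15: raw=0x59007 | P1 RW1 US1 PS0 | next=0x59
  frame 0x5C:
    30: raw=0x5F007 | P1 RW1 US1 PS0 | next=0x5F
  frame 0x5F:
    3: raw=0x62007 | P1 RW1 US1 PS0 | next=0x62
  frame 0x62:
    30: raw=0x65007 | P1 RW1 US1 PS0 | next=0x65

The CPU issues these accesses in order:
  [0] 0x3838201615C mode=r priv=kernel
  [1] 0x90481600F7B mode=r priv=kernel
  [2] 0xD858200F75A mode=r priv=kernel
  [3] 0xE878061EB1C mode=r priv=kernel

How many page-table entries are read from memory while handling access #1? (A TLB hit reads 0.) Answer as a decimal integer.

Trace:
#0 VA=0x3838201615C (r,kernel):
  L0 @0x39[7] → 0x3C007  P=1,RW=1,US=1,PS=0
  L1 @0x3C[14] → 0x3F007  P=1,RW=1,US=1,PS=0
  L2 @0x3F[16] → 0x41007  P=1,RW=1,US=1,PS=0
  L3 @0x41[22] → 0x45007  P=1,RW=1,US=1,PS=0
  ✓ 0x4515C  — 4 lookups
#1 VA=0x90481600F7B (r,kernel):
  L0 @0x39[18] → 0x48007  P=1,RW=1,US=1,PS=0
  L1 @0x48[18] → 0x4C007  P=1,RW=1,US=1,PS=0
  L2 @0x4C[11] → 0x4E087  P=1,RW=1,US=1,PS=1
  ✓ 0x4EF7B (huge @L2)  — 3 lookups
#2 VA=0xD858200F75A (r,kernel):
  L0 @0x39[27] → 0x4F007  P=1,RW=1,US=1,PS=0
  L1 @0x4F[22] → 0x53007  P=1,RW=1,US=1,PS=0
  L2 @0x53[16] → 0x57007  P=1,RW=1,US=1,PS=0
  L3 @0x57[15] → 0x59007  P=1,RW=1,US=1,PS=0
  ✓ 0x5975A  — 4 lookups
#3 VA=0xE878061EB1C (r,kernel):
  L0 @0x39[29] → 0x5C007  P=1,RW=1,US=1,PS=0
  L1 @0x5C[30] → 0x5F007  P=1,RW=1,US=1,PS=0
  L2 @0x5F[3] → 0x62007  P=1,RW=1,US=1,PS=0
  L3 @0x62[30] → 0x65007  P=1,RW=1,US=1,PS=0
  ✓ 0x65B1C  — 4 lookups

Entries read for #1: 3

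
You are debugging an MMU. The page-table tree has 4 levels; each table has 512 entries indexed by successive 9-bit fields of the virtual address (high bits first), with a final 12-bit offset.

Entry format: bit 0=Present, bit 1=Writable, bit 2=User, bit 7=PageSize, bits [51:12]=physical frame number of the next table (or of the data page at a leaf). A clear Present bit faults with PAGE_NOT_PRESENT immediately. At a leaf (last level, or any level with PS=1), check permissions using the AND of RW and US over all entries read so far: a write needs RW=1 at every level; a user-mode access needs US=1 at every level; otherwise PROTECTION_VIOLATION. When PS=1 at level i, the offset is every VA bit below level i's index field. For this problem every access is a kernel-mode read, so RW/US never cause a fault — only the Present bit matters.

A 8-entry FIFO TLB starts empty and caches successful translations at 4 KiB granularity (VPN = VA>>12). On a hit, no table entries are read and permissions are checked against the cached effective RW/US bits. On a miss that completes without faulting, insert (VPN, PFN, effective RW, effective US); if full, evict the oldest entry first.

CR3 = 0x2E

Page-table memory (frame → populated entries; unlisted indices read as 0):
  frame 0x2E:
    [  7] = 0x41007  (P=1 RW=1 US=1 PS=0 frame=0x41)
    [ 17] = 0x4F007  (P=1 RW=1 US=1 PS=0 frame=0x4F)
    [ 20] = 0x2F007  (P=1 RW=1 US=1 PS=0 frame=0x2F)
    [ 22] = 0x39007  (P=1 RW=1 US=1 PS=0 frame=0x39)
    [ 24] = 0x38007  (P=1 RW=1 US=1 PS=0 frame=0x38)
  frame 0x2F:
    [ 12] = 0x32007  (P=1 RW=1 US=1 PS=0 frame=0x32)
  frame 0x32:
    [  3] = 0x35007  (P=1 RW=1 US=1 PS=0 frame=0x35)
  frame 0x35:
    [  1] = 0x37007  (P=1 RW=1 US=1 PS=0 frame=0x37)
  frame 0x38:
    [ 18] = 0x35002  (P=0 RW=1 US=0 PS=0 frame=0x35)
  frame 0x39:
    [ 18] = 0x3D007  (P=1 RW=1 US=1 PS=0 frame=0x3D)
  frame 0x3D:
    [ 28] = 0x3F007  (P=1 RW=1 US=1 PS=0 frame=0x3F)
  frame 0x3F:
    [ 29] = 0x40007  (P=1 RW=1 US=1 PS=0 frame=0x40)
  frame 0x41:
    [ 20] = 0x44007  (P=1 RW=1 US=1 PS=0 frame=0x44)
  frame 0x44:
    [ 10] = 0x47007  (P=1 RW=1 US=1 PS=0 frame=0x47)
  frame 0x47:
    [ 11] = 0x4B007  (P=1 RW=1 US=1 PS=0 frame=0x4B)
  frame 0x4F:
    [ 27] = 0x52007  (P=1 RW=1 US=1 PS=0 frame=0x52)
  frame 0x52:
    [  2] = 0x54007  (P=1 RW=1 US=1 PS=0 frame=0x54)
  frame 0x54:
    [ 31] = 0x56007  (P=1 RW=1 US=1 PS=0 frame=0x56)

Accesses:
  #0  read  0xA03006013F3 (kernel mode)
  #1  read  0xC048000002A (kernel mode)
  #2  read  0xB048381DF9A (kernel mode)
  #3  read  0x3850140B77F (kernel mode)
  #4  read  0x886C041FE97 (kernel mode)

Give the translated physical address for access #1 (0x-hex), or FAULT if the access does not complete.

Walk each access:
#0 VA=0xA03006013F3 (r,kernel):
  [0] read 0x2E idx=20: raw=0x2F007 flags P=1 W=1 U=1 S=0
  [1] read 0x2F idx=12: raw=0x32007 flags P=1 W=1 U=1 S=0
  [2] read 0x32 idx=3: raw=0x35007 flags P=1 W=1 U=1 S=0
  [3] read 0x35 idx=1: raw=0x37007 flags P=1 W=1 U=1 S=0
  → PA=0x373F3  (4 entries read)
#1 VA=0xC048000002A (r,kernel):
  [0] read 0x2E idx=24: raw=0x38007 flags P=1 W=1 U=1 S=0
  [1] read 0x38 idx=18: raw=0x35002 flags P=0 W=1 U=0 S=0
  ✗ PAGE_NOT_PRESENT  [2 reads]
#2 VA=0xB048381DF9A (r,kernel):
  [0] read 0x2E idx=22: raw=0x39007 flags P=1 W=1 U=1 S=0
  [1] read 0x39 idx=18: raw=0x3D007 flags P=1 W=1 U=1 S=0
  [2] read 0x3D idx=28: raw=0x3F007 flags P=1 W=1 U=1 S=0
  [3] read 0x3F idx=29: raw=0x40007 flags P=1 W=1 U=1 S=0
  → PA=0x40F9A  (4 entries read)
#3 VA=0x3850140B77F (r,kernel):
  [0] read 0x2E idx=7: raw=0x41007 flags P=1 W=1 U=1 S=0
  [1] read 0x41 idx=20: raw=0x44007 flags P=1 W=1 U=1 S=0
  [2] read 0x44 idx=10: raw=0x47007 flags P=1 W=1 U=1 S=0
  [3] read 0x47 idx=11: raw=0x4B007 flags P=1 W=1 U=1 S=0
  → PA=0x4B77F  (4 entries read)
#4 VA=0x886C041FE97 (r,kernel):
  [0] read 0x2E idx=17: raw=0x4F007 flags P=1 W=1 U=1 S=0
  [1] read 0x4F idx=27: raw=0x52007 flags P=1 W=1 U=1 S=0
  [2] read 0x52 idx=2: raw=0x54007 flags P=1 W=1 U=1 S=0
  [3] read 0x54 idx=31: raw=0x56007 flags P=1 W=1 U=1 S=0
  → PA=0x56E97  (4 entries read)

Access #1 PA: FAULT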